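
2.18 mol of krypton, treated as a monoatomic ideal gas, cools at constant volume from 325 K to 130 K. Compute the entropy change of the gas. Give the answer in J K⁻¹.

At constant volume, ΔS = nC_V ln(T₂/T₁) with C_V = 3R/2 = 12.47 J mol⁻¹ K⁻¹.
ΔS = 2.18 × 12.47 × ln(130/325) = -24.9 J/K.

ΔS = -24.9 J/K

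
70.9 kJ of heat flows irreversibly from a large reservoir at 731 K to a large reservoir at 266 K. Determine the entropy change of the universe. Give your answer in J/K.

ΔS_hot = −Q/T_H = −70900/731 = -96.99 J/K and ΔS_cold = +Q/T_C = 70900/266 = 266.5 J/K.
ΔS_total = -96.99 + 266.5 = 170 J/K, positive as the second law requires.

ΔS_total = 170 J/K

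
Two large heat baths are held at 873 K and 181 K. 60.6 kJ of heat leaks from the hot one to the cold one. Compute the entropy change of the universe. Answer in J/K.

ΔS_hot = −Q/T_H = −60600/873 = -69.42 J/K and ΔS_cold = +Q/T_C = 60600/181 = 334.8 J/K.
ΔS_total = -69.42 + 334.8 = 265 J/K, positive as the second law requires.

ΔS_total = 265 J/K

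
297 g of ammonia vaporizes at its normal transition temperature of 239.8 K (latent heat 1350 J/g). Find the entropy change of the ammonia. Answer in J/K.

Heat absorbed by the substance: Q = mL = 297 × 1350 = 400950 J.
At constant T, ΔS = Q_rev/T = 400950 / 239.8 = 1670 J/K.

ΔS = 1670 J/K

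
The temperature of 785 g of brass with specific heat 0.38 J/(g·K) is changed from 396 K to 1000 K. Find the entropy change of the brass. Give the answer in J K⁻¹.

ΔS = 276 J/K

ΔS = ∫dQ_rev/T = m c ln(T₂/T₁) = 785 × 0.38 × ln(1000/396) = 276 J/K.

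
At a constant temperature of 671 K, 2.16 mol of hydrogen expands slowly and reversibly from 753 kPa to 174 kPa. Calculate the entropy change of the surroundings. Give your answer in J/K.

For an isothermal ideal gas ΔS_gas = nR ln(P₁/P₂) = 2.16 × 8.314 × ln(753/174) = 26.3 J/K.
The process is reversible, so ΔS_surr = −ΔS_gas = -26.3 J/K and ΔS_universe = 0.

ΔS_surr = -26.3 J/K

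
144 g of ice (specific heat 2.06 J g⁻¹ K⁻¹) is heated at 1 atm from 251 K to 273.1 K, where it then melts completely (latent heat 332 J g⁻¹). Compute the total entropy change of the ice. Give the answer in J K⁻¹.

Warming step: ΔS₁ = m c ln(T_tr/T_i) = 144 × 2.06 × ln(273.1/251) = 25.03 J/K.
Phase change: ΔS₂ = +mL/T_tr = 144 × 332 / 273.1 = 175.1 J/K.
ΔS_total = (25.03) + (175.1) = 200 J/K.

ΔS = 200 J/K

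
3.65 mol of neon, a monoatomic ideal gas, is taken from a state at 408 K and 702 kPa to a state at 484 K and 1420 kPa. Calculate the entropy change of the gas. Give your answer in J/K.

ΔS = -8.42 J/K

ΔS = nC_p ln(T₂/T₁) − nR ln(P₂/P₁), with C_p = 5R/2 = 20.79 J mol⁻¹ K⁻¹ for a monoatomic ideal gas.
ΔS = 3.65 × [20.79 × ln(484/408) − 8.314 × ln(1420/702)] = -8.42 J/K.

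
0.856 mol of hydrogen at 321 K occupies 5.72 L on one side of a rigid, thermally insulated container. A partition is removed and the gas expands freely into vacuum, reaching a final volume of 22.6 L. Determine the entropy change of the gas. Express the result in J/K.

ΔS_gas = 9.78 J/K

For an ideal gas in free expansion Q = 0 and W = 0, so T is unchanged.
Entropy is a state function; using a reversible isothermal path, ΔS_gas = nR ln(V₂/V₁) = 0.856 × 8.314 × ln(22.6/5.72) = 9.78 J/K.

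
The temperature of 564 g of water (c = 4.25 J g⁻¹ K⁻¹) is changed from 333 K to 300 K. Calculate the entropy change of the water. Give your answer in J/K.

ΔS = -250 J/K

ΔS = ∫dQ_rev/T = m c ln(T₂/T₁) = 564 × 4.25 × ln(300/333) = -250 J/K.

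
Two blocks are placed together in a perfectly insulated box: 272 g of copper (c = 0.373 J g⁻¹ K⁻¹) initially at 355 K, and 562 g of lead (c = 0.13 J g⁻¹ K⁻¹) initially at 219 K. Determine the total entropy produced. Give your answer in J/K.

ΔS_total = 4.78 J/K

Energy balance: T_f = (m₁c₁T₁ + m₂c₂T₂)/(m₁c₁ + m₂c₂) = 298.06 K.
ΔS₁ = m₁c₁ ln(T_f/T₁) = 101.456 × ln(298.06/355) = -17.74 J/K.
ΔS₂ = m₂c₂ ln(T_f/T₂) = 73.06 × ln(298.06/219) = 22.52 J/K.
ΔS_total = -17.74 + 22.52 = 4.78 J/K.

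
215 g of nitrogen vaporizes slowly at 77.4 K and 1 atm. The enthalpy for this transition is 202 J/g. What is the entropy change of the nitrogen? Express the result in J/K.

ΔS = 561 J/K

Heat absorbed by the substance: Q = mL = 215 × 202 = 43430 J.
At constant T, ΔS = Q_rev/T = 43430 / 77.4 = 561 J/K.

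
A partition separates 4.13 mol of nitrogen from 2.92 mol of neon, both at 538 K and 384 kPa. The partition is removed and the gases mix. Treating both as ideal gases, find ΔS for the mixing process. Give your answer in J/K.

ΔS_mix = 39.8 J/K

Mole fractions: x_A = 4.13/7.05 = 0.586, x_B = 0.414.
ΔS_mix = −R(n_A ln x_A + n_B ln x_B) = −8.314 × (4.13 ln 0.586 + 2.92 ln 0.414) = 39.8 J/K.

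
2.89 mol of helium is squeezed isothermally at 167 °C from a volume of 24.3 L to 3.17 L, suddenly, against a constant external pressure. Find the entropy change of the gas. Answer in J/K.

ΔS_gas = -48.9 J/K

Entropy is a state function, so ΔS_gas depends only on the end states.
For an isothermal ideal gas ΔS_gas = nR ln(V₂/V₁) = 2.89 × 8.314 × ln(3.17/24.3) = -48.9 J/K.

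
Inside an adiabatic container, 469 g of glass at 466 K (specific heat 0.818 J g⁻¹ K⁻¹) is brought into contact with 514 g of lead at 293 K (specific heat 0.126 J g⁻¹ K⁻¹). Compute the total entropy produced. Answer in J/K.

ΔS_total = 5.34 J/K

Energy balance: T_f = (m₁c₁T₁ + m₂c₂T₂)/(m₁c₁ + m₂c₂) = 441.01 K.
ΔS₁ = m₁c₁ ln(T_f/T₁) = 383.642 × ln(441.01/466) = -21.14 J/K.
ΔS₂ = m₂c₂ ln(T_f/T₂) = 64.764 × ln(441.01/293) = 26.48 J/K.
ΔS_total = -21.14 + 26.48 = 5.34 J/K.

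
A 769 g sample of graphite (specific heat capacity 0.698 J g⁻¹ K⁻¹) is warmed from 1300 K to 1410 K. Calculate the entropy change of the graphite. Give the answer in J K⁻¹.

ΔS = ∫dQ_rev/T = m c ln(T₂/T₁) = 769 × 0.698 × ln(1410/1300) = 43.6 J/K.

ΔS = 43.6 J/K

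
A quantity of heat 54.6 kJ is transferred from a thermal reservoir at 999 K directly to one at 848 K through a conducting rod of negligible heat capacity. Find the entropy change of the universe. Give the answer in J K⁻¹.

ΔS_total = 9.73 J/K

ΔS_hot = −Q/T_H = −54600/999 = -54.655 J/K and ΔS_cold = +Q/T_C = 54600/848 = 64.387 J/K.
ΔS_total = -54.655 + 64.387 = 9.73 J/K, positive as the second law requires.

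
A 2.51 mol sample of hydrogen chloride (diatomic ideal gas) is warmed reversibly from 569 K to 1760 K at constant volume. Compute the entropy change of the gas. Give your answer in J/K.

ΔS = 58.9 J/K

At constant volume, ΔS = nC_V ln(T₂/T₁) with C_V = 5R/2 = 20.79 J mol⁻¹ K⁻¹.
ΔS = 2.51 × 20.79 × ln(1760/569) = 58.9 J/K.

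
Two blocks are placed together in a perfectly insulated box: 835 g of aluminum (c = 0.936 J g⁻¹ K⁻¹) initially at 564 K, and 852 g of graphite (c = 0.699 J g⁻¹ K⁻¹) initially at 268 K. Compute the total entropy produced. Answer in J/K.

Energy balance: T_f = (m₁c₁T₁ + m₂c₂T₂)/(m₁c₁ + m₂c₂) = 435.99 K.
ΔS₁ = m₁c₁ ln(T_f/T₁) = 781.56 × ln(435.99/564) = -201.2 J/K.
ΔS₂ = m₂c₂ ln(T_f/T₂) = 595.548 × ln(435.99/268) = 289.8 J/K.
ΔS_total = -201.2 + 289.8 = 88.6 J/K.

ΔS_total = 88.6 J/K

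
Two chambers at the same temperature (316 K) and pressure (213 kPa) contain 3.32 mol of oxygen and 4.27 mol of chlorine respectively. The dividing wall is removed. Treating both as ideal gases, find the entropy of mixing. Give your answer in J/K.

ΔS_mix = 43.2 J/K

Mole fractions: x_A = 3.32/7.59 = 0.437, x_B = 0.563.
ΔS_mix = −R(n_A ln x_A + n_B ln x_B) = −8.314 × (3.32 ln 0.437 + 4.27 ln 0.563) = 43.2 J/K.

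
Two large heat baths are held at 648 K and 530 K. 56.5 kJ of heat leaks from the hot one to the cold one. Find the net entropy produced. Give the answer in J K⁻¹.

ΔS_hot = −Q/T_H = −56500/648 = -87.19 J/K and ΔS_cold = +Q/T_C = 56500/530 = 106.6 J/K.
ΔS_total = -87.19 + 106.6 = 19.4 J/K, positive as the second law requires.

ΔS_total = 19.4 J/K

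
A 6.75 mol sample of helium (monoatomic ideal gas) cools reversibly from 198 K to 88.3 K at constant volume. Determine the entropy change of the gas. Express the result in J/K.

At constant volume, ΔS = nC_V ln(T₂/T₁) with C_V = 3R/2 = 12.47 J mol⁻¹ K⁻¹.
ΔS = 6.75 × 12.47 × ln(88.3/198) = -68 J/K.

ΔS = -68 J/K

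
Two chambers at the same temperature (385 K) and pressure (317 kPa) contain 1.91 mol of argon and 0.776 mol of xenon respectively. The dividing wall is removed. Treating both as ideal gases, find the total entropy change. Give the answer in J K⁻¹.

ΔS_mix = 13.4 J/K

Mole fractions: x_A = 1.91/2.69 = 0.711, x_B = 0.289.
ΔS_mix = −R(n_A ln x_A + n_B ln x_B) = −8.314 × (1.91 ln 0.711 + 0.776 ln 0.289) = 13.4 J/K.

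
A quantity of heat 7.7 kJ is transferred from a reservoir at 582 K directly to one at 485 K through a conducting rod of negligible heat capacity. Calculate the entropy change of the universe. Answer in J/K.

ΔS_hot = −Q/T_H = −7700/582 = -13.23 J/K and ΔS_cold = +Q/T_C = 7700/485 = 15.88 J/K.
ΔS_total = -13.23 + 15.88 = 2.65 J/K, positive as the second law requires.

ΔS_total = 2.65 J/K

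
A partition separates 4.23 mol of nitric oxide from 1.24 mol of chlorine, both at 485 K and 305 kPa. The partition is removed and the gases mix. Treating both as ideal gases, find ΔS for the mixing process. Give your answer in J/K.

Mole fractions: x_A = 4.23/5.47 = 0.773, x_B = 0.227.
ΔS_mix = −R(n_A ln x_A + n_B ln x_B) = −8.314 × (4.23 ln 0.773 + 1.24 ln 0.227) = 24.3 J/K.

ΔS_mix = 24.3 J/K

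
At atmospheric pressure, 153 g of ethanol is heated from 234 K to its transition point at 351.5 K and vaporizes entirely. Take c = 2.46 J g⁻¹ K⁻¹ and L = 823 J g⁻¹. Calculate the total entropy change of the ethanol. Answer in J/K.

ΔS = 511 J/K

Warming step: ΔS₁ = m c ln(T_tr/T_i) = 153 × 2.46 × ln(351.5/234) = 153.1 J/K.
Phase change: ΔS₂ = +mL/T_tr = 153 × 823 / 351.5 = 358.2 J/K.
ΔS_total = (153.1) + (358.2) = 511 J/K.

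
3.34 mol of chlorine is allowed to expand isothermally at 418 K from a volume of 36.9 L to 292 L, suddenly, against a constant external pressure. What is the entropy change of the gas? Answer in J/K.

Entropy is a state function, so ΔS_gas depends only on the end states.
For an isothermal ideal gas ΔS_gas = nR ln(V₂/V₁) = 3.34 × 8.314 × ln(292/36.9) = 57.4 J/K.

ΔS_gas = 57.4 J/K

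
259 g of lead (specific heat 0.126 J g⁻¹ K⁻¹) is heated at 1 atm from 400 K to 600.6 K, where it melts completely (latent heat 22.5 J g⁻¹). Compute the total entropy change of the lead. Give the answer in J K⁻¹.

Warming step: ΔS₁ = m c ln(T_tr/T_i) = 259 × 0.126 × ln(600.6/400) = 13.26 J/K.
Phase change: ΔS₂ = +mL/T_tr = 259 × 22.5 / 600.6 = 9.703 J/K.
ΔS_total = (13.26) + (9.703) = 23 J/K.

ΔS = 23 J/K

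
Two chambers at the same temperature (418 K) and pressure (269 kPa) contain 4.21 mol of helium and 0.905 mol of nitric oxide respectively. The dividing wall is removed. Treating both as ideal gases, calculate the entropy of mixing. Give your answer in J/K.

ΔS_mix = 19.8 J/K

Mole fractions: x_A = 4.21/5.12 = 0.823, x_B = 0.177.
ΔS_mix = −R(n_A ln x_A + n_B ln x_B) = −8.314 × (4.21 ln 0.823 + 0.905 ln 0.177) = 19.8 J/K.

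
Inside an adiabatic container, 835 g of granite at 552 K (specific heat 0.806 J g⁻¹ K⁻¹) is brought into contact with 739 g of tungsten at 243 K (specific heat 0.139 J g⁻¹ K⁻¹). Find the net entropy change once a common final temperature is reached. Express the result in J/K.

Energy balance: T_f = (m₁c₁T₁ + m₂c₂T₂)/(m₁c₁ + m₂c₂) = 511.08 K.
ΔS₁ = m₁c₁ ln(T_f/T₁) = 673.01 × ln(511.08/552) = -51.83 J/K.
ΔS₂ = m₂c₂ ln(T_f/T₂) = 102.721 × ln(511.08/243) = 76.37 J/K.
ΔS_total = -51.83 + 76.37 = 24.5 J/K.

ΔS_total = 24.5 J/K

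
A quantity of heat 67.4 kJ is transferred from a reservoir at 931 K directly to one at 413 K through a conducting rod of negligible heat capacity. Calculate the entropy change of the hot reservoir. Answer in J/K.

The hot reservoir loses heat Q, so ΔS_hot = −Q/T_H = −67400/931 = -72.4 J/K.

ΔS_hot = -72.4 J/K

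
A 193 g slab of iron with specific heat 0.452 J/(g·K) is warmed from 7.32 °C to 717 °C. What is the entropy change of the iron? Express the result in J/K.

In kelvin: T₁ = 280.47 K, T₂ = 990.15 K. ΔS = ∫dQ_rev/T = m c ln(T₂/T₁) = 193 × 0.452 × ln(990.15/280.47) = 110 J/K.

ΔS = 110 J/K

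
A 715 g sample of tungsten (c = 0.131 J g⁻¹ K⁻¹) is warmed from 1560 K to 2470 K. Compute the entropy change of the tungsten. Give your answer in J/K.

ΔS = ∫dQ_rev/T = m c ln(T₂/T₁) = 715 × 0.131 × ln(2470/1560) = 43 J/K.

ΔS = 43 J/K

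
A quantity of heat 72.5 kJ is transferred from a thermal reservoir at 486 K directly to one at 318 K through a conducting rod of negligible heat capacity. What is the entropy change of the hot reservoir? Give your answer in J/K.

The hot reservoir loses heat Q, so ΔS_hot = −Q/T_H = −72500/486 = -149 J/K.

ΔS_hot = -149 J/K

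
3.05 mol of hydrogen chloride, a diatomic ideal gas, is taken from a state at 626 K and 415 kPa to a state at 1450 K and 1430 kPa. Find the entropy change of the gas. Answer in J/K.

ΔS = nC_p ln(T₂/T₁) − nR ln(P₂/P₁), with C_p = 7R/2 = 29.1 J mol⁻¹ K⁻¹ for a diatomic ideal gas.
ΔS = 3.05 × [29.1 × ln(1450/626) − 8.314 × ln(1430/415)] = 43.2 J/K.

ΔS = 43.2 J/K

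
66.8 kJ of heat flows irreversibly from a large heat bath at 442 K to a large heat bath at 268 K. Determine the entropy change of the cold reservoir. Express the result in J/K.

ΔS_cold = 249 J/K

The cold reservoir gains heat Q, so ΔS_cold = +Q/T_C = 66800/268 = 249 J/K.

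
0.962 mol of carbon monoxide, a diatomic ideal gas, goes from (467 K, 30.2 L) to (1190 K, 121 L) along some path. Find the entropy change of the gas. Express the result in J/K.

Entropy is a state function: ΔS = nC_V ln(T₂/T₁) + nR ln(V₂/V₁), with C_V = 5R/2 = 20.79 J mol⁻¹ K⁻¹ for a diatomic ideal gas.
ΔS = 0.962 × [20.79 × ln(1190/467) + 8.314 × ln(121/30.2)] = 29.8 J/K.

ΔS = 29.8 J/K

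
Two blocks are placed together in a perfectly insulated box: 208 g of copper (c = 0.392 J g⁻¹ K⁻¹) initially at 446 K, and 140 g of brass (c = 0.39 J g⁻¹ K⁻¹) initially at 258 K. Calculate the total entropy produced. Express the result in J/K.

Energy balance: T_f = (m₁c₁T₁ + m₂c₂T₂)/(m₁c₁ + m₂c₂) = 370.6 K.
ΔS₁ = m₁c₁ ln(T_f/T₁) = 81.536 × ln(370.6/446) = -15.1 J/K.
ΔS₂ = m₂c₂ ln(T_f/T₂) = 54.6 × ln(370.6/258) = 19.77 J/K.
ΔS_total = -15.1 + 19.77 = 4.67 J/K.

ΔS_total = 4.67 J/K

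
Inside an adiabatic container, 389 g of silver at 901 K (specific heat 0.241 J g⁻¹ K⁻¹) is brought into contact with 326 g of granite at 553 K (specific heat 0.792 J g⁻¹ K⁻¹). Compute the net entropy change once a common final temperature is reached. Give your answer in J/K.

Energy balance: T_f = (m₁c₁T₁ + m₂c₂T₂)/(m₁c₁ + m₂c₂) = 645.7 K.
ΔS₁ = m₁c₁ ln(T_f/T₁) = 93.749 × ln(645.7/901) = -31.23 J/K.
ΔS₂ = m₂c₂ ln(T_f/T₂) = 258.192 × ln(645.7/553) = 40.01 J/K.
ΔS_total = -31.23 + 40.01 = 8.78 J/K.

ΔS_total = 8.78 J/K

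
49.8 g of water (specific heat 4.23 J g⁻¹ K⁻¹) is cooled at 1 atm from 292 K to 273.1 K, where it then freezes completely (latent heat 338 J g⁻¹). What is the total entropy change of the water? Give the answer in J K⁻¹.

Cooling step: ΔS₁ = m c ln(T_tr/T_i) = 49.8 × 4.23 × ln(273.1/292) = -14.1 J/K.
Phase change: ΔS₂ = −mL/T_tr = −49.8 × 338 / 273.1 = -61.63 J/K.
ΔS_total = (-14.1) + (-61.63) = -75.7 J/K.

ΔS = -75.7 J/K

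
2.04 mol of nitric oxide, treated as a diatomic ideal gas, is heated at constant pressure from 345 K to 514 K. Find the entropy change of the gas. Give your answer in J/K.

ΔS = 23.7 J/K

At constant pressure, ΔS = nC_p ln(T₂/T₁) with C_p = 7R/2 = 29.1 J mol⁻¹ K⁻¹.
ΔS = 2.04 × 29.1 × ln(514/345) = 23.7 J/K.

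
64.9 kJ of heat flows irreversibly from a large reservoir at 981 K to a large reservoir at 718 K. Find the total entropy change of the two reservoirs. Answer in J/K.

ΔS_hot = −Q/T_H = −64900/981 = -66.16 J/K and ΔS_cold = +Q/T_C = 64900/718 = 90.39 J/K.
ΔS_total = -66.16 + 90.39 = 24.2 J/K, positive as the second law requires.

ΔS_total = 24.2 J/K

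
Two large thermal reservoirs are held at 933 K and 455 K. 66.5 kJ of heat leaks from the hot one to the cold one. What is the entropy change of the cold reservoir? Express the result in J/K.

ΔS_cold = 146 J/K

The cold reservoir gains heat Q, so ΔS_cold = +Q/T_C = 66500/455 = 146 J/K.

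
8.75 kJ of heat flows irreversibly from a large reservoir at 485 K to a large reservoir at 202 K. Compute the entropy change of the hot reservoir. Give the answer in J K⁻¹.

ΔS_hot = -18 J/K

The hot reservoir loses heat Q, so ΔS_hot = −Q/T_H = −8750/485 = -18 J/K.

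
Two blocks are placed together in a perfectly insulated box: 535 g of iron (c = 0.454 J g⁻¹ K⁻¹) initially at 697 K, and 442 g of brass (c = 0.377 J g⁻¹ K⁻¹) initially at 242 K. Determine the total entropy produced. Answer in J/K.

Energy balance: T_f = (m₁c₁T₁ + m₂c₂T₂)/(m₁c₁ + m₂c₂) = 511.86 K.
ΔS₁ = m₁c₁ ln(T_f/T₁) = 242.89 × ln(511.86/697) = -74.99 J/K.
ΔS₂ = m₂c₂ ln(T_f/T₂) = 166.634 × ln(511.86/242) = 124.8 J/K.
ΔS_total = -74.99 + 124.8 = 49.8 J/K.

ΔS_total = 49.8 J/K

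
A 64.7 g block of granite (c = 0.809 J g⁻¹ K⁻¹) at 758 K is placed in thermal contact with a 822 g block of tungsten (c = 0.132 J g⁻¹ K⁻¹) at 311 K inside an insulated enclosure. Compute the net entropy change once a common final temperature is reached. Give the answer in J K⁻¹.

Energy balance: T_f = (m₁c₁T₁ + m₂c₂T₂)/(m₁c₁ + m₂c₂) = 456.46 K.
ΔS₁ = m₁c₁ ln(T_f/T₁) = 52.3423 × ln(456.46/758) = -26.55 J/K.
ΔS₂ = m₂c₂ ln(T_f/T₂) = 108.504 × ln(456.46/311) = 41.63 J/K.
ΔS_total = -26.55 + 41.63 = 15.1 J/K.

ΔS_total = 15.1 J/K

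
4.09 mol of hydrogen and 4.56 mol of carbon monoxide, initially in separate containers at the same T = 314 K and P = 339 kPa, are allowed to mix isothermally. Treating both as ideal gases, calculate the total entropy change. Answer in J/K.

Mole fractions: x_A = 4.09/8.65 = 0.473, x_B = 0.527.
ΔS_mix = −R(n_A ln x_A + n_B ln x_B) = −8.314 × (4.09 ln 0.473 + 4.56 ln 0.527) = 49.7 J/K.

ΔS_mix = 49.7 J/K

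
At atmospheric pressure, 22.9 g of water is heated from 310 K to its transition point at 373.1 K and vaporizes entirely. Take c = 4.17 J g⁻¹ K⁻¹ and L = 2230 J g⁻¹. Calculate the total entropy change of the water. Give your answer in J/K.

ΔS = 155 J/K

Warming step: ΔS₁ = m c ln(T_tr/T_i) = 22.9 × 4.17 × ln(373.1/310) = 17.69 J/K.
Phase change: ΔS₂ = +mL/T_tr = 22.9 × 2230 / 373.1 = 136.9 J/K.
ΔS_total = (17.69) + (136.9) = 155 J/K.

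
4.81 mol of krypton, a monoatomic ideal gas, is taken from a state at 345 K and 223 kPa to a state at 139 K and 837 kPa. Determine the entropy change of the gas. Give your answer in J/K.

ΔS = -144 J/K

ΔS = nC_p ln(T₂/T₁) − nR ln(P₂/P₁), with C_p = 5R/2 = 20.79 J mol⁻¹ K⁻¹ for a monoatomic ideal gas.
ΔS = 4.81 × [20.79 × ln(139/345) − 8.314 × ln(837/223)] = -144 J/K.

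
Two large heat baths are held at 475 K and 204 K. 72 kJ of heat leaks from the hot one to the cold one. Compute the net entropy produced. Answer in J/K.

ΔS_total = 201 J/K

ΔS_hot = −Q/T_H = −72000/475 = -151.6 J/K and ΔS_cold = +Q/T_C = 72000/204 = 352.9 J/K.
ΔS_total = -151.6 + 352.9 = 201 J/K, positive as the second law requires.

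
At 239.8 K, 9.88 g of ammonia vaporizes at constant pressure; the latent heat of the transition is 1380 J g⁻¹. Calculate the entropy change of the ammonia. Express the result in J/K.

ΔS = 56.9 J/K

Heat absorbed by the substance: Q = mL = 9.88 × 1380 = 13634.4 J.
At constant T, ΔS = Q_rev/T = 13634.4 / 239.8 = 56.9 J/K.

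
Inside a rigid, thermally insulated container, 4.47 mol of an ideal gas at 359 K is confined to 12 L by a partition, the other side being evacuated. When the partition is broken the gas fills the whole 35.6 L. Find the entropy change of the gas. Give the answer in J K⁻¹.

No heat is exchanged and no work is done, so the ideal-gas temperature stays constant.
Entropy is a state function; using a reversible isothermal path, ΔS_gas = nR ln(V₂/V₁) = 4.47 × 8.314 × ln(35.6/12) = 40.4 J/K.

ΔS_gas = 40.4 J/K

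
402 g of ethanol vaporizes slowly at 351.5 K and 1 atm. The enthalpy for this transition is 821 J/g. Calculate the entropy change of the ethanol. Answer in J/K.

ΔS = 939 J/K

Heat absorbed by the substance: Q = mL = 402 × 821 = 330042 J.
At constant T, ΔS = Q_rev/T = 330042 / 351.5 = 939 J/K.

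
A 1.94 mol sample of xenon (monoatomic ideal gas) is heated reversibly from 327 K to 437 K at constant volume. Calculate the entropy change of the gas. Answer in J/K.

At constant volume, ΔS = nC_V ln(T₂/T₁) with C_V = 3R/2 = 12.47 J mol⁻¹ K⁻¹.
ΔS = 1.94 × 12.47 × ln(437/327) = 7.02 J/K.

ΔS = 7.02 J/K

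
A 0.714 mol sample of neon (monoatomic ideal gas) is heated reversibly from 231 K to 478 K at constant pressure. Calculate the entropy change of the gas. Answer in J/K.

At constant pressure, ΔS = nC_p ln(T₂/T₁) with C_p = 5R/2 = 20.79 J mol⁻¹ K⁻¹.
ΔS = 0.714 × 20.79 × ln(478/231) = 10.8 J/K.

ΔS = 10.8 J/K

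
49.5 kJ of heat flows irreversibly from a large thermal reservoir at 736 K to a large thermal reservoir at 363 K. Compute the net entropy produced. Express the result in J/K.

ΔS_hot = −Q/T_H = −49500/736 = -67.26 J/K and ΔS_cold = +Q/T_C = 49500/363 = 136.4 J/K.
ΔS_total = -67.26 + 136.4 = 69.1 J/K, positive as the second law requires.

ΔS_total = 69.1 J/K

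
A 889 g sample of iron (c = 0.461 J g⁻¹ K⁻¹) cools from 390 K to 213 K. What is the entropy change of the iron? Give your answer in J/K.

ΔS = ∫dQ_rev/T = m c ln(T₂/T₁) = 889 × 0.461 × ln(213/390) = -248 J/K.

ΔS = -248 J/K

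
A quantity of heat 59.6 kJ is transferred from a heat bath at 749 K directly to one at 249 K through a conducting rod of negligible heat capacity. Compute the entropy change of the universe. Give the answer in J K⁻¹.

ΔS_total = 160 J/K

ΔS_hot = −Q/T_H = −59600/749 = -79.57 J/K and ΔS_cold = +Q/T_C = 59600/249 = 239.4 J/K.
ΔS_total = -79.57 + 239.4 = 160 J/K, positive as the second law requires.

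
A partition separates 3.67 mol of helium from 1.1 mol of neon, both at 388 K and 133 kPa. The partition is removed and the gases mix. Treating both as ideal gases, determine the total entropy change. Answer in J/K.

Mole fractions: x_A = 3.67/4.77 = 0.769, x_B = 0.231.
ΔS_mix = −R(n_A ln x_A + n_B ln x_B) = −8.314 × (3.67 ln 0.769 + 1.1 ln 0.231) = 21.4 J/K.

ΔS_mix = 21.4 J/K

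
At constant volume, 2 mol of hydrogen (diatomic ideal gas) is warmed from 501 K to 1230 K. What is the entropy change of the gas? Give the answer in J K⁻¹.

ΔS = 37.3 J/K

At constant volume, ΔS = nC_V ln(T₂/T₁) with C_V = 5R/2 = 20.79 J mol⁻¹ K⁻¹.
ΔS = 2 × 20.79 × ln(1230/501) = 37.3 J/K.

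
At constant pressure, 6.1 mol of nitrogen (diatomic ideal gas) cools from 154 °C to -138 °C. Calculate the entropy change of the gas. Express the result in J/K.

ΔS = -204 J/K

In kelvin: T₁ = 427.15 K, T₂ = 135.15 K. At constant pressure, ΔS = nC_p ln(T₂/T₁) with C_p = 7R/2 = 29.1 J mol⁻¹ K⁻¹.
ΔS = 6.1 × 29.1 × ln(135.15/427.15) = -204 J/K.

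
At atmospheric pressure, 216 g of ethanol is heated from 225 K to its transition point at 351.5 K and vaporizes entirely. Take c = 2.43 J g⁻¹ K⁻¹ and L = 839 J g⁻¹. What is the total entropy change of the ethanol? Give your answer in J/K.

ΔS = 750 J/K

Warming step: ΔS₁ = m c ln(T_tr/T_i) = 216 × 2.43 × ln(351.5/225) = 234.2 J/K.
Phase change: ΔS₂ = +mL/T_tr = 216 × 839 / 351.5 = 515.6 J/K.
ΔS_total = (234.2) + (515.6) = 750 J/K.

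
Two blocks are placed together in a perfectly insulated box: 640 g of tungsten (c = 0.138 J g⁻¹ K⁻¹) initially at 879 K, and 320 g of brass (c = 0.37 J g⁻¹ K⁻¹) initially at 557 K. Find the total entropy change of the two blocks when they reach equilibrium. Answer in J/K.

ΔS_total = 5.34 J/K

Energy balance: T_f = (m₁c₁T₁ + m₂c₂T₂)/(m₁c₁ + m₂c₂) = 694.57 K.
ΔS₁ = m₁c₁ ln(T_f/T₁) = 88.32 × ln(694.57/879) = -20.798 J/K.
ΔS₂ = m₂c₂ ln(T_f/T₂) = 118.4 × ln(694.57/557) = 26.135 J/K.
ΔS_total = -20.798 + 26.135 = 5.34 J/K.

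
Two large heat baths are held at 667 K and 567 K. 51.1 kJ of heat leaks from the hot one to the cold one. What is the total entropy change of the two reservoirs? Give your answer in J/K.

ΔS_hot = −Q/T_H = −51100/667 = -76.61 J/K and ΔS_cold = +Q/T_C = 51100/567 = 90.12 J/K.
ΔS_total = -76.61 + 90.12 = 13.5 J/K, positive as the second law requires.

ΔS_total = 13.5 J/K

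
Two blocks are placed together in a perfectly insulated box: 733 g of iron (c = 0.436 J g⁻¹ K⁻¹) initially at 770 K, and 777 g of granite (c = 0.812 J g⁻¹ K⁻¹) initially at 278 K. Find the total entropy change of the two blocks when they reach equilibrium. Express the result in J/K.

ΔS_total = 118 J/K

Energy balance: T_f = (m₁c₁T₁ + m₂c₂T₂)/(m₁c₁ + m₂c₂) = 443.42 K.
ΔS₁ = m₁c₁ ln(T_f/T₁) = 319.588 × ln(443.42/770) = -176.4 J/K.
ΔS₂ = m₂c₂ ln(T_f/T₂) = 630.924 × ln(443.42/278) = 294.6 J/K.
ΔS_total = -176.4 + 294.6 = 118 J/K.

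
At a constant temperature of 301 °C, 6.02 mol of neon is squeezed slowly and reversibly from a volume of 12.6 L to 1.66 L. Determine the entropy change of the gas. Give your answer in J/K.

For an isothermal ideal gas ΔS_gas = nR ln(V₂/V₁) = 6.02 × 8.314 × ln(1.66/12.6) = -101 J/K.

ΔS_gas = -101 J/K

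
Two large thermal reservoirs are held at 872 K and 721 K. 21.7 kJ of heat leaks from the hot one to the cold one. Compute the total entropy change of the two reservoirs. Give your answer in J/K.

ΔS_hot = −Q/T_H = −21700/872 = -24.89 J/K and ΔS_cold = +Q/T_C = 21700/721 = 30.1 J/K.
ΔS_total = -24.89 + 30.1 = 5.21 J/K, positive as the second law requires.

ΔS_total = 5.21 J/K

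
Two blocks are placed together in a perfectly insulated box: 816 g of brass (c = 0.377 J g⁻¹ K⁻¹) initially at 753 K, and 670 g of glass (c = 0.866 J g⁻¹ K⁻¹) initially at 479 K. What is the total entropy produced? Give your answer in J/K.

Energy balance: T_f = (m₁c₁T₁ + m₂c₂T₂)/(m₁c₁ + m₂c₂) = 573.94 K.
ΔS₁ = m₁c₁ ln(T_f/T₁) = 307.632 × ln(573.94/753) = -83.54 J/K.
ΔS₂ = m₂c₂ ln(T_f/T₂) = 580.22 × ln(573.94/479) = 104.9 J/K.
ΔS_total = -83.54 + 104.9 = 21.4 J/K.

ΔS_total = 21.4 J/K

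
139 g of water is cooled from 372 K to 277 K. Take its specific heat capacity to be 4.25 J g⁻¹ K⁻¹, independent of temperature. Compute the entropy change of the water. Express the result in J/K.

ΔS = ∫dQ_rev/T = m c ln(T₂/T₁) = 139 × 4.25 × ln(277/372) = -174 J/K.

ΔS = -174 J/K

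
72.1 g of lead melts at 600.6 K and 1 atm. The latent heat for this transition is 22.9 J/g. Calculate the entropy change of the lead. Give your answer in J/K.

ΔS = 2.75 J/K

Heat absorbed by the substance: Q = mL = 72.1 × 22.9 = 1651.09 J.
At constant T, ΔS = Q_rev/T = 1651.09 / 600.6 = 2.75 J/K.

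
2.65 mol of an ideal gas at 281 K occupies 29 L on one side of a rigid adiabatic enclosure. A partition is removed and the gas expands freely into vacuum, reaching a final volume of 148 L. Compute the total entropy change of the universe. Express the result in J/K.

ΔS_universe = 35.9 J/K

No heat is exchanged and no work is done, so the ideal-gas temperature stays constant.
Entropy is a state function; using a reversible isothermal path, ΔS_gas = nR ln(V₂/V₁) = 2.65 × 8.314 × ln(148/29) = 35.9 J/K.
The insulated surroundings exchange no heat, so ΔS_surr = 0 and ΔS_universe = ΔS_gas.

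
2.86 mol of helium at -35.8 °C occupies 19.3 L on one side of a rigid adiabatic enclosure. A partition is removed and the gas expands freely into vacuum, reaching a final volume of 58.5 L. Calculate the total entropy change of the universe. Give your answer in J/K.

ΔS_universe = 26.4 J/K

For an ideal gas in free expansion Q = 0 and W = 0, so T is unchanged.
Entropy is a state function; using a reversible isothermal path, ΔS_gas = nR ln(V₂/V₁) = 2.86 × 8.314 × ln(58.5/19.3) = 26.4 J/K.
The insulated surroundings exchange no heat, so ΔS_surr = 0 and ΔS_universe = ΔS_gas.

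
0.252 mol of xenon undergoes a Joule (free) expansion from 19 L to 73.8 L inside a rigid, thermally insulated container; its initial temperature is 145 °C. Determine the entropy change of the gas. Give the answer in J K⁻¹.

No heat is exchanged and no work is done, so the ideal-gas temperature stays constant.
Entropy is a state function; using a reversible isothermal path, ΔS_gas = nR ln(V₂/V₁) = 0.252 × 8.314 × ln(73.8/19) = 2.84 J/K.

ΔS_gas = 2.84 J/K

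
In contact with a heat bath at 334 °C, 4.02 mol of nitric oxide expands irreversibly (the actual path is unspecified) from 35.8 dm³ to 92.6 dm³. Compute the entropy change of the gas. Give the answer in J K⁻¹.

Entropy is a state function, so ΔS_gas depends only on the end states.
For an isothermal ideal gas ΔS_gas = nR ln(V₂/V₁) = 4.02 × 8.314 × ln(92.6/35.8) = 31.8 J/K.

ΔS_gas = 31.8 J/K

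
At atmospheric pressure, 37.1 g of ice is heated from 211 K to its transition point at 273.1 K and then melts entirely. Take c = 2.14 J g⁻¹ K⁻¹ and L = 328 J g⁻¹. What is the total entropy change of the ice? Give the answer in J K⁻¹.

ΔS = 65 J/K

Warming step: ΔS₁ = m c ln(T_tr/T_i) = 37.1 × 2.14 × ln(273.1/211) = 20.48 J/K.
Phase change: ΔS₂ = +mL/T_tr = 37.1 × 328 / 273.1 = 44.56 J/K.
ΔS_total = (20.48) + (44.56) = 65 J/K.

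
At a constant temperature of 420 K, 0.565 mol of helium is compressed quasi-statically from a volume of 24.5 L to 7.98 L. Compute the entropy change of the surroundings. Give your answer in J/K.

For an isothermal ideal gas ΔS_gas = nR ln(V₂/V₁) = 0.565 × 8.314 × ln(7.98/24.5) = -5.27 J/K.
The process is reversible, so ΔS_surr = −ΔS_gas = 5.27 J/K and ΔS_universe = 0.

ΔS_surr = 5.27 J/K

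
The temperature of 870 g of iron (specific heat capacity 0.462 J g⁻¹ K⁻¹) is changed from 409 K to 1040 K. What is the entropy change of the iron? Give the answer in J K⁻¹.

ΔS = 375 J/K

ΔS = ∫dQ_rev/T = m c ln(T₂/T₁) = 870 × 0.462 × ln(1040/409) = 375 J/K.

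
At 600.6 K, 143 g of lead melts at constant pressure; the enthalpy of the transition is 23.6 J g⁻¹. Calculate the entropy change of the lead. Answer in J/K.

Heat absorbed by the substance: Q = mL = 143 × 23.6 = 3374.8 J.
At constant T, ΔS = Q_rev/T = 3374.8 / 600.6 = 5.62 J/K.

ΔS = 5.62 J/K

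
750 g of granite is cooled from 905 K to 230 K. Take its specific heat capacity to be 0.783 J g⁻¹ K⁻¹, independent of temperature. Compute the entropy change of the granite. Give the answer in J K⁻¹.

ΔS = -804 J/K

ΔS = ∫dQ_rev/T = m c ln(T₂/T₁) = 750 × 0.783 × ln(230/905) = -804 J/K.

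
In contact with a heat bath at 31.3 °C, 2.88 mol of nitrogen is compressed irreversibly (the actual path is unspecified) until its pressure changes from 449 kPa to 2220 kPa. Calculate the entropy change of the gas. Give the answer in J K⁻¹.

Entropy is a state function, so ΔS_gas depends only on the end states.
For an isothermal ideal gas ΔS_gas = nR ln(P₁/P₂) = 2.88 × 8.314 × ln(449/2220) = -38.3 J/K.

ΔS_gas = -38.3 J/K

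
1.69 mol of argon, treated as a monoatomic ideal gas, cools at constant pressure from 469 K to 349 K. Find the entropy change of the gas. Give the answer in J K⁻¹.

At constant pressure, ΔS = nC_p ln(T₂/T₁) with C_p = 5R/2 = 20.79 J mol⁻¹ K⁻¹.
ΔS = 1.69 × 20.79 × ln(349/469) = -10.4 J/K.

ΔS = -10.4 J/K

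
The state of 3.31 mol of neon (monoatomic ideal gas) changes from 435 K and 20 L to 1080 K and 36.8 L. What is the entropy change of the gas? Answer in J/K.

Entropy is a state function: ΔS = nC_V ln(T₂/T₁) + nR ln(V₂/V₁), with C_V = 3R/2 = 12.47 J mol⁻¹ K⁻¹ for a monoatomic ideal gas.
ΔS = 3.31 × [12.47 × ln(1080/435) + 8.314 × ln(36.8/20)] = 54.3 J/K.

ΔS = 54.3 J/K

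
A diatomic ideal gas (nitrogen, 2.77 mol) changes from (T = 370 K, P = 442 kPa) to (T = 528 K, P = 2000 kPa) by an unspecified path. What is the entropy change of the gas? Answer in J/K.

ΔS = nC_p ln(T₂/T₁) − nR ln(P₂/P₁), with C_p = 7R/2 = 29.1 J mol⁻¹ K⁻¹ for a diatomic ideal gas.
ΔS = 2.77 × [29.1 × ln(528/370) − 8.314 × ln(2000/442)] = -6.1 J/K.

ΔS = -6.1 J/K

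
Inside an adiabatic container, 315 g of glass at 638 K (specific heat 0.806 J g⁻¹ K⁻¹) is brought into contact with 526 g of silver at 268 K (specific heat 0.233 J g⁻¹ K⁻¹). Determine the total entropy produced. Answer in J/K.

Energy balance: T_f = (m₁c₁T₁ + m₂c₂T₂)/(m₁c₁ + m₂c₂) = 517.54 K.
ΔS₁ = m₁c₁ ln(T_f/T₁) = 253.89 × ln(517.54/638) = -53.13 J/K.
ΔS₂ = m₂c₂ ln(T_f/T₂) = 122.558 × ln(517.54/268) = 80.66 J/K.
ΔS_total = -53.13 + 80.66 = 27.5 J/K.

ΔS_total = 27.5 J/K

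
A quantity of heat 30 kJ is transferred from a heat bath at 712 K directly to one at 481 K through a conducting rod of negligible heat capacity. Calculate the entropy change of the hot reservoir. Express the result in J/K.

ΔS_hot = -42.1 J/K

The hot reservoir loses heat Q, so ΔS_hot = −Q/T_H = −30000/712 = -42.1 J/K.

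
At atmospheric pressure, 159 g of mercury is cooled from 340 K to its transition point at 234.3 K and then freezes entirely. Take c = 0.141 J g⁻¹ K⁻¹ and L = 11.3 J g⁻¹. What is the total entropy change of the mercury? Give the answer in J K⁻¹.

ΔS = -16 J/K

Cooling step: ΔS₁ = m c ln(T_tr/T_i) = 159 × 0.141 × ln(234.3/340) = -8.348 J/K.
Phase change: ΔS₂ = −mL/T_tr = −159 × 11.3 / 234.3 = -7.668 J/K.
ΔS_total = (-8.348) + (-7.668) = -16 J/K.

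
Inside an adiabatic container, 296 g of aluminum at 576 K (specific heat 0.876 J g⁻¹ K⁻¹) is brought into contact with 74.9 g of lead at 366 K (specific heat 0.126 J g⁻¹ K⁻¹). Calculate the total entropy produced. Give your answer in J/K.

ΔS_total = 0.817 J/K

Energy balance: T_f = (m₁c₁T₁ + m₂c₂T₂)/(m₁c₁ + m₂c₂) = 568.63 K.
ΔS₁ = m₁c₁ ln(T_f/T₁) = 259.296 × ln(568.63/576) = -3.341 J/K.
ΔS₂ = m₂c₂ ln(T_f/T₂) = 9.4374 × ln(568.63/366) = 4.158 J/K.
ΔS_total = -3.341 + 4.158 = 0.817 J/K.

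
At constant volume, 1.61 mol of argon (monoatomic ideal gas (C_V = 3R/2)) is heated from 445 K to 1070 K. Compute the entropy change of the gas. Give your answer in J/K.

ΔS = 17.6 J/K

At constant volume, ΔS = nC_V ln(T₂/T₁) with C_V = 3R/2 = 12.47 J mol⁻¹ K⁻¹.
ΔS = 1.61 × 12.47 × ln(1070/445) = 17.6 J/K.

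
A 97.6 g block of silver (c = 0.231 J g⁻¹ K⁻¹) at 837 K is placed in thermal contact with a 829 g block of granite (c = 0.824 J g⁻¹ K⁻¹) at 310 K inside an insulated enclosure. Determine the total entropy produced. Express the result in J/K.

Energy balance: T_f = (m₁c₁T₁ + m₂c₂T₂)/(m₁c₁ + m₂c₂) = 326.84 K.
ΔS₁ = m₁c₁ ln(T_f/T₁) = 22.5456 × ln(326.84/837) = -21.2 J/K.
ΔS₂ = m₂c₂ ln(T_f/T₂) = 683.096 × ln(326.84/310) = 36.13 J/K.
ΔS_total = -21.2 + 36.13 = 14.9 J/K.

ΔS_total = 14.9 J/K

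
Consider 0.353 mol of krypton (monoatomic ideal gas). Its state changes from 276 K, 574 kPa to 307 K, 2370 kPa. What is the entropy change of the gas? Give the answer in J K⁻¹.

ΔS = -3.38 J/K

ΔS = nC_p ln(T₂/T₁) − nR ln(P₂/P₁), with C_p = 5R/2 = 20.79 J mol⁻¹ K⁻¹ for a monoatomic ideal gas.
ΔS = 0.353 × [20.79 × ln(307/276) − 8.314 × ln(2370/574)] = -3.38 J/K.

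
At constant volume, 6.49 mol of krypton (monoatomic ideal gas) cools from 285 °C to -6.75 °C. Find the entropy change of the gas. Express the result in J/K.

In kelvin: T₁ = 558.15 K, T₂ = 266.4 K. At constant volume, ΔS = nC_V ln(T₂/T₁) with C_V = 3R/2 = 12.47 J mol⁻¹ K⁻¹.
ΔS = 6.49 × 12.47 × ln(266.4/558.15) = -59.9 J/K.

ΔS = -59.9 J/K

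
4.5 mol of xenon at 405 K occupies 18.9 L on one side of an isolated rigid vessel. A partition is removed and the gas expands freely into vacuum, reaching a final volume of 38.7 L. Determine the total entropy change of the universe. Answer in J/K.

For an ideal gas in free expansion Q = 0 and W = 0, so T is unchanged.
Entropy is a state function; using a reversible isothermal path, ΔS_gas = nR ln(V₂/V₁) = 4.5 × 8.314 × ln(38.7/18.9) = 26.8 J/K.
The insulated surroundings exchange no heat, so ΔS_surr = 0 and ΔS_universe = ΔS_gas.

ΔS_universe = 26.8 J/K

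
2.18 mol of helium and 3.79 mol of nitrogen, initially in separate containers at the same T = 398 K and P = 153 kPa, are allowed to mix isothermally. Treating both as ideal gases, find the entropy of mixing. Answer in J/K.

ΔS_mix = 32.6 J/K

Mole fractions: x_A = 2.18/5.97 = 0.365, x_B = 0.635.
ΔS_mix = −R(n_A ln x_A + n_B ln x_B) = −8.314 × (2.18 ln 0.365 + 3.79 ln 0.635) = 32.6 J/K.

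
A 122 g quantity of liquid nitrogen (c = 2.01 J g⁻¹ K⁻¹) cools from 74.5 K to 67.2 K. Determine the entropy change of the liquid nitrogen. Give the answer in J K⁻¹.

ΔS = -25.3 J/K

ΔS = ∫dQ_rev/T = m c ln(T₂/T₁) = 122 × 2.01 × ln(67.2/74.5) = -25.3 J/K.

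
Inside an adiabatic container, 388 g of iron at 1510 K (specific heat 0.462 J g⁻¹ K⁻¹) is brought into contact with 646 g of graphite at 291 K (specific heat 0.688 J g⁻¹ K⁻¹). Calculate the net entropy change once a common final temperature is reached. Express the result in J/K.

Energy balance: T_f = (m₁c₁T₁ + m₂c₂T₂)/(m₁c₁ + m₂c₂) = 641.35 K.
ΔS₁ = m₁c₁ ln(T_f/T₁) = 179.256 × ln(641.35/1510) = -153.5 J/K.
ΔS₂ = m₂c₂ ln(T_f/T₂) = 444.448 × ln(641.35/291) = 351.2 J/K.
ΔS_total = -153.5 + 351.2 = 198 J/K.

ΔS_total = 198 J/K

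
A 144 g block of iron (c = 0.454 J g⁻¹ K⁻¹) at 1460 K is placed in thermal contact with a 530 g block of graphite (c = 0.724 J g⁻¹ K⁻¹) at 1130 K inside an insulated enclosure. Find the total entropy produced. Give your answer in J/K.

Energy balance: T_f = (m₁c₁T₁ + m₂c₂T₂)/(m₁c₁ + m₂c₂) = 1178 K.
ΔS₁ = m₁c₁ ln(T_f/T₁) = 65.376 × ln(1178/1460) = -14.03 J/K.
ΔS₂ = m₂c₂ ln(T_f/T₂) = 383.72 × ln(1178/1130) = 15.98 J/K.
ΔS_total = -14.03 + 15.98 = 1.95 J/K.

ΔS_total = 1.95 J/K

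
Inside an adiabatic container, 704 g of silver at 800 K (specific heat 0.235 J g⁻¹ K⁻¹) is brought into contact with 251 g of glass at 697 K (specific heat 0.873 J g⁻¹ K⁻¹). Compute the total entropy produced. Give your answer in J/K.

Energy balance: T_f = (m₁c₁T₁ + m₂c₂T₂)/(m₁c₁ + m₂c₂) = 741.31 K.
ΔS₁ = m₁c₁ ln(T_f/T₁) = 165.44 × ln(741.31/800) = -12.61 J/K.
ΔS₂ = m₂c₂ ln(T_f/T₂) = 219.123 × ln(741.31/697) = 13.51 J/K.
ΔS_total = -12.61 + 13.51 = 0.9 J/K.

ΔS_total = 0.9 J/K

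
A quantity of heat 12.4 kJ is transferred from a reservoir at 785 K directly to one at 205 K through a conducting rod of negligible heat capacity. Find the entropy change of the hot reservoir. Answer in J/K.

ΔS_hot = -15.8 J/K

The hot reservoir loses heat Q, so ΔS_hot = −Q/T_H = −12400/785 = -15.8 J/K.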